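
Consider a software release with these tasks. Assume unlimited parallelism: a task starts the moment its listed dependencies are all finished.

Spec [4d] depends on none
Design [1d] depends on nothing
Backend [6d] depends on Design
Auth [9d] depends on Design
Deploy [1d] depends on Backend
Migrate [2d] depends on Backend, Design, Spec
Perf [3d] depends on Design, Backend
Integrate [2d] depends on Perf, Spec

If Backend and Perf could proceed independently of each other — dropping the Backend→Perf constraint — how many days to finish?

Original critical path: Design→Backend→Perf→Integrate = 1+6+3+2 = 12 ⇒ 12 days.
Without Backend→Perf, Perf's earliest start moves from 7 to 1.
New critical path: Design→Auth = 1+9 = 10 ⇒ 10 days.

10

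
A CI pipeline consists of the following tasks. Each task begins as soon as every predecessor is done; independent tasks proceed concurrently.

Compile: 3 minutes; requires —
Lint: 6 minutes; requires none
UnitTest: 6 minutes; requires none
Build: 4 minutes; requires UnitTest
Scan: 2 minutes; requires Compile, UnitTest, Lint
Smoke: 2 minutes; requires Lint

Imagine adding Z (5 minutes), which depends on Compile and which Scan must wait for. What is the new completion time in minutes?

10

Originally the job takes 10 minutes.
With Z inserted, Scan now waits for max(Compile, UnitTest, Lint, Z).
New critical path: Compile→Z→Scan = 3+5+2 = 10 ⇒ 10 minutes.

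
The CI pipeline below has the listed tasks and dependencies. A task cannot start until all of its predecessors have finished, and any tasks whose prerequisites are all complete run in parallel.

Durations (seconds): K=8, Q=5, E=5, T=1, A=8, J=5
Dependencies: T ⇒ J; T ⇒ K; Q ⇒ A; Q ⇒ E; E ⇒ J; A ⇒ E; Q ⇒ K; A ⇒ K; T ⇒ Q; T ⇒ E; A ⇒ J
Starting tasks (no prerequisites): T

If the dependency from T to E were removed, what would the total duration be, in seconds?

With the dependency in place, T→Q→A→E→J = 1+5+8+5+5 = 24 sets the finish at 24 seconds.
Dropping T→E doesn't change E's earliest start (14); another predecessor still binds.
After: T→Q→A→E→J = 1+5+8+5+5 = 24 → 24 seconds.

24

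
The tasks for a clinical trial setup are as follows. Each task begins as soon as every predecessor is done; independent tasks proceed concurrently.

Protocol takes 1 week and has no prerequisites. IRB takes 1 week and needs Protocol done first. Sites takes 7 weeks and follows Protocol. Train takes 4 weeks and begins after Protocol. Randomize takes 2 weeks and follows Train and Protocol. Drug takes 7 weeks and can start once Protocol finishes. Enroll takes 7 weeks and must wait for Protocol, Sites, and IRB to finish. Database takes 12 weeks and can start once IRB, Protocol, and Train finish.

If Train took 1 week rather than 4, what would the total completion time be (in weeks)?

Baseline: Protocol→Train→Database = 1+4+12 = 17 → 17 weeks.
Since Train is critical, the -3 change carries straight to that chain (now 14 weeks).
The binding chain switches to Protocol→Sites→Enroll = 1+7+7 = 15; finish 15 weeks.

15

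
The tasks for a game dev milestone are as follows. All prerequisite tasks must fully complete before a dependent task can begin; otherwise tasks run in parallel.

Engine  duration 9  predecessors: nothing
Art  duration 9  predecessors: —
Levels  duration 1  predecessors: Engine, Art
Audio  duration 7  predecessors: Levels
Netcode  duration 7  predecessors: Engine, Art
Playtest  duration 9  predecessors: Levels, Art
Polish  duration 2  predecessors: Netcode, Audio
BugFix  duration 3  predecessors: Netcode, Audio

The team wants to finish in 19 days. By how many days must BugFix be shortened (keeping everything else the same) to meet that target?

1

Current finish: 20 days; target: 19.
BugFix is on every critical path, so each day cut from BugFix cuts the finish by one (this holds down to a finish of 19).
Need 20 − 19 = 1 day off BugFix → BugFix becomes 2 days, finish becomes 19.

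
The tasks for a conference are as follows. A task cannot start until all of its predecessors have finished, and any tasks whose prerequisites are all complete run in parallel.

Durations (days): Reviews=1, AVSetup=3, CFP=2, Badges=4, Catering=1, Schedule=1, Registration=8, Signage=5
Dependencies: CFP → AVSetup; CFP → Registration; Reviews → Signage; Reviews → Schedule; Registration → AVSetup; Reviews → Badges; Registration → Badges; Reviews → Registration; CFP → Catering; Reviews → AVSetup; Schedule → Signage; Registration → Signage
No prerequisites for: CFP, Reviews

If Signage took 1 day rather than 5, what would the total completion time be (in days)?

14

Baseline: CFP→Registration→Signage = 2+8+5 = 15 → 15 days.
Since Signage is critical, the -4 change carries straight to that chain (now 11 days).
Now CFP→Registration→Badges = 2+8+4 = 14 is longest, so the finish becomes 14 days.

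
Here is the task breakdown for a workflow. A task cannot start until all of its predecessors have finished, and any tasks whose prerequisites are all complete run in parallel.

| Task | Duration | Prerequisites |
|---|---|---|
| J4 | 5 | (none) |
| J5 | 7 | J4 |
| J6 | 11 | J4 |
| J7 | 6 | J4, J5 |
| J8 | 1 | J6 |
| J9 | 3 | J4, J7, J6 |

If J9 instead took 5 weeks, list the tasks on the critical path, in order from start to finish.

Actual critical path: J4→J5→J7→J9 = 5+7+6+3 = 21 ⇒ 21 weeks.
J9 lies on that path, so at 5 weeks the path becomes 23 weeks.
That remains the longest chain; total 23 weeks.

J4, J5, J7, J9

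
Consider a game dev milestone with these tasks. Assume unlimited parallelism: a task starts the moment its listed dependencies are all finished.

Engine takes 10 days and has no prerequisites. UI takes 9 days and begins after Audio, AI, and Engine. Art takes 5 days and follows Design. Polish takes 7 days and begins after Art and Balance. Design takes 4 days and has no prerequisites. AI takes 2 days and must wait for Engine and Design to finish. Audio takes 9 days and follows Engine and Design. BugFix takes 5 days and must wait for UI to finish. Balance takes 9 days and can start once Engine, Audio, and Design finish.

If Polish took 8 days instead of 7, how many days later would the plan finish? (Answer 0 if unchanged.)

1

As given, the longest chain is Engine→Audio→Balance→Polish = 10+9+9+7 = 35, so the finish is 35 days.
Since Polish is critical, the +1 change carries straight to that chain (now 36 days).
That remains the longest chain; total 36 days.
Change in finish: 36 − 35 = +1 days.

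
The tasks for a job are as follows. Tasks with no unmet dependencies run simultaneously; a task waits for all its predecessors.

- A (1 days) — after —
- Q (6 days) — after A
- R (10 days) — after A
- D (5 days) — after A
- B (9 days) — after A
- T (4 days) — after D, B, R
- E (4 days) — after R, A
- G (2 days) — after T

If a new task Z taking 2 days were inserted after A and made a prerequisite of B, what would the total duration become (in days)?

18

Originally the job takes 17 days.
With Z inserted, B now waits for max(A, Z).
New critical path: A→Z→B→T→G = 1+2+9+4+2 = 18 ⇒ 18 days.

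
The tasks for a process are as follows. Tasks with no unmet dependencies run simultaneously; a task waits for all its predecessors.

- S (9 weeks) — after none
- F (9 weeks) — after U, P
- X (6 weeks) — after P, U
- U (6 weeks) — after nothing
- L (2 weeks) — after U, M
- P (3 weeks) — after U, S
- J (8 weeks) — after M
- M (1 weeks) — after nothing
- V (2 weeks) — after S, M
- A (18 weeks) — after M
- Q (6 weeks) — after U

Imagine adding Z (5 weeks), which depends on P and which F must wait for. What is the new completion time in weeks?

Originally the schedule takes 21 weeks.
With Z inserted, F now waits for max(U, P, Z).
New critical path: S→P→Z→F = 9+3+5+9 = 26 ⇒ 26 weeks.

26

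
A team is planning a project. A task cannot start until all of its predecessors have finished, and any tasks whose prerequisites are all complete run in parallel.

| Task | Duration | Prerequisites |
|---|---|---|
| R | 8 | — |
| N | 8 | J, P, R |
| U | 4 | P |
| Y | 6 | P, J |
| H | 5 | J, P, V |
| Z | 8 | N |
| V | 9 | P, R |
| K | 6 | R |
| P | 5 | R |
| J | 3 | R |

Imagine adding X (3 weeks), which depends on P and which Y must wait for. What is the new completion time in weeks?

Originally the project takes 29 weeks.
With X inserted, Y now waits for max(P, J, X).
New critical path: R→P→N→Z = 8+5+8+8 = 29 ⇒ 29 weeks.

29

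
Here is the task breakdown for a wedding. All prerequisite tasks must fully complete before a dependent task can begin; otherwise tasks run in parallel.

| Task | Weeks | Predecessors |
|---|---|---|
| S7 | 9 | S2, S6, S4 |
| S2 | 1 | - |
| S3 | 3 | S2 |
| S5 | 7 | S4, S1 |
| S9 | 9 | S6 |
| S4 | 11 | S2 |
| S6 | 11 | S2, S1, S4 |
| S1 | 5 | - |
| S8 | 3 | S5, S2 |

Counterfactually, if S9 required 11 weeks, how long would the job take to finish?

34

As given, the longest chain is S2→S4→S6→S9 = 1+11+11+9 = 32, so the finish is 32 weeks.
Since S9 is critical, the +2 change carries straight to that chain (now 34 weeks).
That remains the longest chain; total 34 weeks.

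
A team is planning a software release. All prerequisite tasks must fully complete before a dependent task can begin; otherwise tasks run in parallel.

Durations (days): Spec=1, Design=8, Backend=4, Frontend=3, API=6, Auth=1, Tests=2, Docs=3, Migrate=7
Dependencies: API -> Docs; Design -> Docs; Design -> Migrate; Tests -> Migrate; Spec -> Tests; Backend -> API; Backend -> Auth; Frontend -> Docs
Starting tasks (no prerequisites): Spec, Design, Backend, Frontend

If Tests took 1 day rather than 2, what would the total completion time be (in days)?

As given, the longest chain is Design→Migrate = 8+7 = 15, so the finish is 15 days.
Tests has 5 days of float (longest path through it is 10).
The critical path is still Design→Migrate; finish is now 15 days.

15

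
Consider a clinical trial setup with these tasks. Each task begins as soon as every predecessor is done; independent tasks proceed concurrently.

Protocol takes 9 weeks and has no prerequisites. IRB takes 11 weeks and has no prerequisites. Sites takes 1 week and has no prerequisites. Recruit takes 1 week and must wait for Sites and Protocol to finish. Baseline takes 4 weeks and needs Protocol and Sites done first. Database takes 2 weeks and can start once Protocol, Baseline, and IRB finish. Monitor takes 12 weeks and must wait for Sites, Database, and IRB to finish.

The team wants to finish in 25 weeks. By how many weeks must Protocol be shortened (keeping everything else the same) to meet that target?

Current finish: 27 weeks; target: 25.
Protocol is on every critical path, so each week cut from Protocol cuts the finish by one (this holds down to a finish of 25).
Need 27 − 25 = 2 weeks off Protocol → Protocol becomes 7 weeks, finish becomes 25.

2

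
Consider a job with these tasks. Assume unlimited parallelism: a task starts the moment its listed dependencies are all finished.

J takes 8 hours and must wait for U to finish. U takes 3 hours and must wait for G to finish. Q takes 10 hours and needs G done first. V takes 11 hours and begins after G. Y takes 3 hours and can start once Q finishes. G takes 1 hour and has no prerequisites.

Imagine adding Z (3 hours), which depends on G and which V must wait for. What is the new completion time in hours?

Originally the schedule takes 14 hours.
With Z inserted, V now waits for max(G, Z).
New critical path: G→Z→V = 1+3+11 = 15 ⇒ 15 hours.

15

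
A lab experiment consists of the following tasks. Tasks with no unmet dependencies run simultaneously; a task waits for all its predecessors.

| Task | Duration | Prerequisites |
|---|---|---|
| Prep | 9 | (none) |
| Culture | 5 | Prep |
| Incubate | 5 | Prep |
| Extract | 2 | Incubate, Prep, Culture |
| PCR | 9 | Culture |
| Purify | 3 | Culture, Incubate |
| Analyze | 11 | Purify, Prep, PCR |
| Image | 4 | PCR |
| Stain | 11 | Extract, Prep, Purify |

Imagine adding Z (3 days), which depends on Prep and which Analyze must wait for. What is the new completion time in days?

Originally the project takes 34 days.
With Z inserted, Analyze now waits for max(Purify, Prep, PCR, Z).
New critical path: Prep→Culture→PCR→Analyze = 9+5+9+11 = 34 ⇒ 34 days.

34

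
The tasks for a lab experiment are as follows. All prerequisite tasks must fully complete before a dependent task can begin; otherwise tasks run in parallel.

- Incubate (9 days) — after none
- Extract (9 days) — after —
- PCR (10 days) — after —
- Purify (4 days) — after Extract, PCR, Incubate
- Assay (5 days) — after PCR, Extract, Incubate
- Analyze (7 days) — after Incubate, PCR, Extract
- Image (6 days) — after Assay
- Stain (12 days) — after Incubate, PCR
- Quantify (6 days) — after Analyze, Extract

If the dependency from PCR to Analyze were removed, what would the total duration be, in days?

With the dependency in place, PCR→Analyze→Quantify = 10+7+6 = 23 sets the finish at 23 days.
Without PCR→Analyze, Analyze's earliest start moves from 10 to 9.
New critical path: Incubate→Analyze→Quantify = 9+7+6 = 22 ⇒ 22 days.

22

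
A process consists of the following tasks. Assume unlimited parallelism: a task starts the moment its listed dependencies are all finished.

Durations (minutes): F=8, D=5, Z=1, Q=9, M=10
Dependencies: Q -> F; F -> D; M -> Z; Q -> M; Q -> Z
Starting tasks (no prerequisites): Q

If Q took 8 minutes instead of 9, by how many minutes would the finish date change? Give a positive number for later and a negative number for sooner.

Critical path before the change: Q→F→D = 9+8+5 = 22 giving 22 minutes.
Q is on the critical path; changing it to 8 makes that path 21 minutes.
No other chain overtakes it, so the finish is 21 minutes.
Change in finish: 21 − 22 = -1 minutes.

-1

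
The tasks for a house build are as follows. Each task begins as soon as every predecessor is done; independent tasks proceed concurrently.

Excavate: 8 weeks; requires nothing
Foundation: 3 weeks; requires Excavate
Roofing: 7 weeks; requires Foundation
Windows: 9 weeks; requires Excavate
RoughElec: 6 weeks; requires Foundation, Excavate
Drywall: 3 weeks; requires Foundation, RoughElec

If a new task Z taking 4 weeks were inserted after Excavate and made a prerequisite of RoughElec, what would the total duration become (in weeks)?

21

Originally the schedule takes 20 weeks.
With Z inserted, RoughElec now waits for max(Foundation, Excavate, Z).
New critical path: Excavate→Z→RoughElec→Drywall = 8+4+6+3 = 21 ⇒ 21 weeks.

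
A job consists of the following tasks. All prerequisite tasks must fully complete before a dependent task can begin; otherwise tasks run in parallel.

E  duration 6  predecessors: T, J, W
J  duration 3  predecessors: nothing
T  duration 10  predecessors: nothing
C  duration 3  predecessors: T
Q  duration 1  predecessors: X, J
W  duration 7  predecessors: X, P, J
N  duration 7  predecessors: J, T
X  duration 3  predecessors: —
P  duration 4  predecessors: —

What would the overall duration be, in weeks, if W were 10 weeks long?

20

Actual critical path: P→W→E = 4+7+6 = 17 ⇒ 17 weeks.
W lies on that path, so at 10 weeks the path becomes 20 weeks.
The critical path is still P→W→E; finish is now 20 weeks.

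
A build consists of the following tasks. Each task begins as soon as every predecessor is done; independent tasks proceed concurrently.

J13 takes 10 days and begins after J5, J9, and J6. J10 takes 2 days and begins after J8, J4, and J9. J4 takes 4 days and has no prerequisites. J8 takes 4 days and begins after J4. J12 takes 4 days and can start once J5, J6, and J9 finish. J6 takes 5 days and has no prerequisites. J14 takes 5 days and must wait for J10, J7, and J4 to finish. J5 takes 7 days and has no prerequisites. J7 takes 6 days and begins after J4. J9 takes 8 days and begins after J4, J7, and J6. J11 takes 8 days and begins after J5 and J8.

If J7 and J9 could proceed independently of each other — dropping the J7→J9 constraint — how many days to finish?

With the dependency in place, J4→J7→J9→J13 = 4+6+8+10 = 28 sets the finish at 28 days.
Without J7→J9, J9's earliest start moves from 10 to 5.
After: J6→J9→J13 = 5+8+10 = 23 → 23 days.

23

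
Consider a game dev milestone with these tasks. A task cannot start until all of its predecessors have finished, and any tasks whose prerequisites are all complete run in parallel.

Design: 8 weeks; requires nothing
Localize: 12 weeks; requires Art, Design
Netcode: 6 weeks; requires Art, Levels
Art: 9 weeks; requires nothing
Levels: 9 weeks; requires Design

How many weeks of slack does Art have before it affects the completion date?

Design→Levels→Netcode = 8+9+6 = 23 sets the makespan at 23 weeks.
The longest chain containing Art totals 21 weeks.
Float = 23 − 21 = 2.

2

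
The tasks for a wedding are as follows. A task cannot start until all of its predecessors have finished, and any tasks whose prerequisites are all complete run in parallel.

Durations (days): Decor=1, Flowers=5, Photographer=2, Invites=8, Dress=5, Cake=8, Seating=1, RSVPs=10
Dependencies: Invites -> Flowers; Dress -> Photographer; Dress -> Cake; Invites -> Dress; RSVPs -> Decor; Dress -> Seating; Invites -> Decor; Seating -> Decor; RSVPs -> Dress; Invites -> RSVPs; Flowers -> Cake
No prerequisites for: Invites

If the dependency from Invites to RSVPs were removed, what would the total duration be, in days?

23

With the dependency in place, Invites→RSVPs→Dress→Cake = 8+10+5+8 = 31 sets the finish at 31 days.
Without Invites→RSVPs, RSVPs's earliest start moves from 8 to 0.
After: RSVPs→Dress→Cake = 10+5+8 = 23 → 23 days.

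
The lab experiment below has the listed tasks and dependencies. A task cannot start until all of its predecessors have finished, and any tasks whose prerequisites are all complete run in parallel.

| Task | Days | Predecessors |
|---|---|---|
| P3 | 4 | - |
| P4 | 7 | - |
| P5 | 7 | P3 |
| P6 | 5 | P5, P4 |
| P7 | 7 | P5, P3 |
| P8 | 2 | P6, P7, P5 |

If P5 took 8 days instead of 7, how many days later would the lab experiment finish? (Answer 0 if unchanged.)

Baseline: P3→P5→P7→P8 = 4+7+7+2 = 20 → 20 days.
P5 is on the critical path; changing it to 8 makes that path 21 days.
That remains the longest chain; total 21 days.
Change in finish: 21 − 20 = +1 days.

1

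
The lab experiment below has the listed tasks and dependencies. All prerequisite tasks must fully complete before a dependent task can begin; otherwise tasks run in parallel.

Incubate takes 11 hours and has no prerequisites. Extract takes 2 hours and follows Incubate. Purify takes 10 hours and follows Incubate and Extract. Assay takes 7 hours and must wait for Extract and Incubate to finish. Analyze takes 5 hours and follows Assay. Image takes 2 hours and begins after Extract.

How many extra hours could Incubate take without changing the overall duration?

0

Critical path: Incubate→Extract→Assay→Analyze = 11+2+7+5 = 25, so the finish is 25 hours.
Incubate finishes as early as 11 and must finish by 11.
Float = 25 − 25 = 0.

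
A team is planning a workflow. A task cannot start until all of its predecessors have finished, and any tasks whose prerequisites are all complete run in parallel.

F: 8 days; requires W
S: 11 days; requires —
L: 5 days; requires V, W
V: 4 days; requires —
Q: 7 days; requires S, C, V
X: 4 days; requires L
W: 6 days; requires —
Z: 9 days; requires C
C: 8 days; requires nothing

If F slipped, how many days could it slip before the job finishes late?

4

The longest chain is S→Q = 11+7 = 18; overall finish 18 days.
The longest chain containing F totals 14 days.
Float = 18 − 14 = 4.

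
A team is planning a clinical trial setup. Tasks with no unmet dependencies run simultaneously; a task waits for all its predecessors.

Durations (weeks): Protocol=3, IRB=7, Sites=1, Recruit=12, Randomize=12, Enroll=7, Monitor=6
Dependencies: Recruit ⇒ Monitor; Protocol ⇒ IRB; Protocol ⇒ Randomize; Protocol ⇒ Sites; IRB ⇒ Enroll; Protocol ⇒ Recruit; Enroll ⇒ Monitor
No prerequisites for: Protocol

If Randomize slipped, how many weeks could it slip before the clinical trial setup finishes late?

8

The longest chain is Protocol→IRB→Enroll→Monitor = 3+7+7+6 = 23; overall finish 23 weeks.
Randomize finishes as early as 15 and must finish by 23.
Slack of Randomize = 11 − 3 = 8 weeks.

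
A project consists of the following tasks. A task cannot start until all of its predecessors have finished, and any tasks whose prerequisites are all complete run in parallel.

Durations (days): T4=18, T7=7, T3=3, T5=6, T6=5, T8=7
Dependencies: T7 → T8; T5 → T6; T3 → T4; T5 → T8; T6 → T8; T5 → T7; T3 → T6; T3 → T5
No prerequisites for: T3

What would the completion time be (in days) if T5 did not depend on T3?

21

With the dependency in place, T3→T5→T7→T8 = 3+6+7+7 = 23 sets the finish at 23 days.
Without T3→T5, T5's earliest start moves from 3 to 0.
After: T3→T4 = 3+18 = 21 → 21 days.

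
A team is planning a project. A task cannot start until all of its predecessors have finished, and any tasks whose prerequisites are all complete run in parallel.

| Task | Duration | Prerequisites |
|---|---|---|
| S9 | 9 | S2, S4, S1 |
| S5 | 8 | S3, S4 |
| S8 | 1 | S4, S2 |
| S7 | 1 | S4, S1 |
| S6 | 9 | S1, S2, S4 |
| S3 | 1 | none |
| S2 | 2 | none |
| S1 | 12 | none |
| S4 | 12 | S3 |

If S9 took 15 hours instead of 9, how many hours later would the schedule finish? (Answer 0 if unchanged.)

6

Actual critical path: S3→S4→S9 = 1+12+9 = 22 ⇒ 22 hours.
Since S9 is critical, the +6 change carries straight to that chain (now 28 hours).
The critical path is still S3→S4→S9; finish is now 28 hours.
Change in finish: 28 − 22 = +6 hours.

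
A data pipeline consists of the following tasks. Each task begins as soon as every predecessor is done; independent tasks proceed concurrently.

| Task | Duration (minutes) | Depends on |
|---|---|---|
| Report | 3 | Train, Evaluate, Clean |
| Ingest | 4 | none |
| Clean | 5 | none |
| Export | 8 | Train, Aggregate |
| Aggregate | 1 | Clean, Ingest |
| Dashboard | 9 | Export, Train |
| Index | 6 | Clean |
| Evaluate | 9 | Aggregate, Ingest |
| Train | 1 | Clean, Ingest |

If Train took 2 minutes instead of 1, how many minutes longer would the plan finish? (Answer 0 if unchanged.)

Critical path before the change: Clean→Train→Export→Dashboard = 5+1+8+9 = 23 giving 23 minutes.
Train is on the critical path; changing it to 2 makes that path 24 minutes.
No other chain overtakes it, so the finish is 24 minutes.
Change in finish: 24 − 23 = +1 minutes.

1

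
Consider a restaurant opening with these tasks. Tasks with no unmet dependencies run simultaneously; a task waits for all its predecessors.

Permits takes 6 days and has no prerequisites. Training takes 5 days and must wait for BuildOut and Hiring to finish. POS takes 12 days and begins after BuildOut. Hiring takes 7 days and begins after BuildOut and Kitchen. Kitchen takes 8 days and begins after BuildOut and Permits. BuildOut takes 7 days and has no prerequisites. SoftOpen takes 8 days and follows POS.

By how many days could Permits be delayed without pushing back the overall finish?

Critical path: BuildOut→Kitchen→Hiring→Training = 7+8+7+5 = 27, so the finish is 27 days.
Longest path through Permits: 26 days (earliest finish 6, latest finish 7).
So Permits can slip 7 − 6 = 1 day.

1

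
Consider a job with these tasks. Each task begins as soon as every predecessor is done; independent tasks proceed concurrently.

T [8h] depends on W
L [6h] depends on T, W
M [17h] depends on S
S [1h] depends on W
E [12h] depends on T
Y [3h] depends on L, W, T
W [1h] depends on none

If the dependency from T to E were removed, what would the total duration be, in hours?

19

With the dependency in place, W→T→E = 1+8+12 = 21 sets the finish at 21 hours.
Without T→E, E's earliest start moves from 9 to 0.
New critical path: W→S→M = 1+1+17 = 19 ⇒ 19 hours.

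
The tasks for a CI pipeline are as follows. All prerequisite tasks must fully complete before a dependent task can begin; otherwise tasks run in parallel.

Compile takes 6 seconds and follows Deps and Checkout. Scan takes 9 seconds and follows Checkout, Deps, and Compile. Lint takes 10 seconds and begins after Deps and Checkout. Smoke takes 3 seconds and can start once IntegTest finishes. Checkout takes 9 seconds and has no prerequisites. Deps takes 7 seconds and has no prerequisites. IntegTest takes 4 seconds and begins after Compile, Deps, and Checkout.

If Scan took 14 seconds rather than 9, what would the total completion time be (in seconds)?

29

Critical path before the change: Checkout→Compile→Scan = 9+6+9 = 24 giving 24 seconds.
Scan lies on that path, so at 14 seconds the path becomes 29 seconds.
No other chain overtakes it, so the finish is 29 seconds.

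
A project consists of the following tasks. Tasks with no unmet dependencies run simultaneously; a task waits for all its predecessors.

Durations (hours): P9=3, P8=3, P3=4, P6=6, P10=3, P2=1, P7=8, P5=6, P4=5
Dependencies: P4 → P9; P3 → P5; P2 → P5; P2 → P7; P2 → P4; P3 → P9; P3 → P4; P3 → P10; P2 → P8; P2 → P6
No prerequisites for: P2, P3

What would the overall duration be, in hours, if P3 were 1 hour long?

9

Baseline: P3→P4→P9 = 4+5+3 = 12 → 12 hours.
Since P3 is critical, the -3 change carries straight to that chain (now 9 hours).
New critical path: P2→P4→P9 = 1+5+3 = 9 ⇒ 9 hours.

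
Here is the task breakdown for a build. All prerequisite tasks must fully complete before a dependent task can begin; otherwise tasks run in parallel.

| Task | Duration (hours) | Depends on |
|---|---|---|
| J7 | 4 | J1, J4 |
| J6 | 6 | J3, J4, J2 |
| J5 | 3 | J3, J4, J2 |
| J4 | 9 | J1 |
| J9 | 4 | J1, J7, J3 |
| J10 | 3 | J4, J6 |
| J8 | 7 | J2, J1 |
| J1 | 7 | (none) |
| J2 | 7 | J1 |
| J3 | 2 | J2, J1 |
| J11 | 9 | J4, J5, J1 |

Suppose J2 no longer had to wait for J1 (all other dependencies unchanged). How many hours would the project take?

28

Original critical path: J1→J2→J3→J5→J11 = 7+7+2+3+9 = 28 ⇒ 28 hours.
Without J1→J2, J2's earliest start moves from 7 to 0.
The longest chain is now J1→J4→J5→J11 = 7+9+3+9 = 28, so the project takes 28 hours.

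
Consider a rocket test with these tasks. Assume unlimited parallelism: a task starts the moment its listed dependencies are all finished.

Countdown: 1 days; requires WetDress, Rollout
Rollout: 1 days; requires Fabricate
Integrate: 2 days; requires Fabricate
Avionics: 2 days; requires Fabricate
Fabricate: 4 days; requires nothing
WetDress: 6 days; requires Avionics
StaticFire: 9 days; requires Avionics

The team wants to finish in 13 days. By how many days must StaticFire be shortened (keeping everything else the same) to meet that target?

2

Current finish: 15 days; target: 13.
StaticFire is on every critical path, so each day cut from StaticFire cuts the finish by one (this holds down to a finish of 13).
Need 15 − 13 = 2 days off StaticFire → StaticFire becomes 7 days, finish becomes 13.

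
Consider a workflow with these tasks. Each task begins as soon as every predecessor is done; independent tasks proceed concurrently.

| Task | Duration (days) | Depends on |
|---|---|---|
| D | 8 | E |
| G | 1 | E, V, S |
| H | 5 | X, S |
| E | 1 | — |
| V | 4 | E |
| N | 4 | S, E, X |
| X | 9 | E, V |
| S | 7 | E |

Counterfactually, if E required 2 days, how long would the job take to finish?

Actual critical path: E→V→X→H = 1+4+9+5 = 19 ⇒ 19 days.
E is on the critical path; changing it to 2 makes that path 20 days.
The critical path is still E→V→X→H; finish is now 20 days.

20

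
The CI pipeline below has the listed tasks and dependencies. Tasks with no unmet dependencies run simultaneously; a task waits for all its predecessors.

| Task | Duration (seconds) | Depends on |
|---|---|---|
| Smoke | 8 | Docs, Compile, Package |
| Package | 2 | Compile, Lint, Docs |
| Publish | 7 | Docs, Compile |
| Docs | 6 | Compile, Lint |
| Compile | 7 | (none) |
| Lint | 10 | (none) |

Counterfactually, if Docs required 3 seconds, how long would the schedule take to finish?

The binding path is Lint→Docs→Package→Smoke = 10+6+2+8 = 26; finish at 26 seconds.
Docs is on the critical path; changing it to 3 makes that path 23 seconds.
No other chain overtakes it, so the finish is 23 seconds.

23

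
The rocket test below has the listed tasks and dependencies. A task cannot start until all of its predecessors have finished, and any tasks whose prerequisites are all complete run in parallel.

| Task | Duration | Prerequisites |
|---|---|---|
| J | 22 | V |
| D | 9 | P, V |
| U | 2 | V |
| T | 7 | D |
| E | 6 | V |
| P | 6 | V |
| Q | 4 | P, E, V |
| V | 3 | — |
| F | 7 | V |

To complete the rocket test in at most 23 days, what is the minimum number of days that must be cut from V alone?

2

Current finish: 25 days; target: 23.
V is on every critical path, so each day cut from V cuts the finish by one (this holds down to a finish of 23).
Need 25 − 23 = 2 days off V → V becomes 1 day, finish becomes 23.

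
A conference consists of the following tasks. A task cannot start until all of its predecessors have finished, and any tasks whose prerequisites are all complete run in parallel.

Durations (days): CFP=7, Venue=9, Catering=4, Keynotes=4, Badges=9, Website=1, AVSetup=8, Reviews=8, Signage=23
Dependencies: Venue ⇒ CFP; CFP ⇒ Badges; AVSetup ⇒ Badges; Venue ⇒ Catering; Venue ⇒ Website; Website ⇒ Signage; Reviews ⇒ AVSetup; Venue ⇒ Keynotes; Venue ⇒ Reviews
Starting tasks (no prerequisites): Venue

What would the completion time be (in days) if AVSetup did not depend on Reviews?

Before: longest chain Venue→Reviews→AVSetup→Badges = 9+8+8+9 = 34, finish 34.
Without Reviews→AVSetup, AVSetup's earliest start moves from 17 to 0.
New critical path: Venue→Website→Signage = 9+1+23 = 33 ⇒ 33 days.

33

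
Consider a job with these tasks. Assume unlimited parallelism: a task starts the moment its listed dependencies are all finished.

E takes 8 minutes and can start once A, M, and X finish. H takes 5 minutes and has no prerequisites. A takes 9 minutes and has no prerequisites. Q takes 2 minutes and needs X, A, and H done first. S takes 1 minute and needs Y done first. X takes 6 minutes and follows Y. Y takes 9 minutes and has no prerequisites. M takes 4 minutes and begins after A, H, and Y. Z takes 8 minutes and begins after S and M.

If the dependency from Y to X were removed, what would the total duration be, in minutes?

Before: longest chain Y→X→E = 9+6+8 = 23, finish 23.
Without Y→X, X's earliest start moves from 9 to 0.
After: Y→M→E = 9+4+8 = 21 → 21 minutes.

21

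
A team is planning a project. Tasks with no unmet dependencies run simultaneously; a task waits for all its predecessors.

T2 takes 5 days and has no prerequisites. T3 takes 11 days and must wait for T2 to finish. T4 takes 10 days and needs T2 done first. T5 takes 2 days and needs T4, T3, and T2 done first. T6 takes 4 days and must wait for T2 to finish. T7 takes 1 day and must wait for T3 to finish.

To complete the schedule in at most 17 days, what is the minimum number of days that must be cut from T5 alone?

1

Current finish: 18 days; target: 17.
T5 is on every critical path, so each day cut from T5 cuts the finish by one (this holds down to a finish of 17).
Need 18 − 17 = 1 day off T5 → T5 becomes 1 day, finish becomes 17.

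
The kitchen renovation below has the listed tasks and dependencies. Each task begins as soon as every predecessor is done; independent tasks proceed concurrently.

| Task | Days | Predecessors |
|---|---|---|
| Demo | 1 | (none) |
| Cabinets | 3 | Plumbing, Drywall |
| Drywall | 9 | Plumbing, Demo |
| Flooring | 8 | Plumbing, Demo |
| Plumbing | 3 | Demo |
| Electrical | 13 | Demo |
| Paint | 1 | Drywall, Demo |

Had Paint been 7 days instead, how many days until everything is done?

20

Actual critical path: Demo→Plumbing→Drywall→Cabinets = 1+3+9+3 = 16 ⇒ 16 days.
Paint is off the critical path — its longest chain is 14 days, giving 2 of slack.
New critical path: Demo→Plumbing→Drywall→Paint = 1+3+9+7 = 20 ⇒ 20 days.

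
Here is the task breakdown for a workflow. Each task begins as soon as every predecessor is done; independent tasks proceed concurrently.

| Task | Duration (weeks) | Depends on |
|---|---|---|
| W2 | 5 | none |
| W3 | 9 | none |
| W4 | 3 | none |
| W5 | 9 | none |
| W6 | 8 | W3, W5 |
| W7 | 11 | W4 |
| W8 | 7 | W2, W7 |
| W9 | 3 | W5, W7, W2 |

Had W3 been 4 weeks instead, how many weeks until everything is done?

The binding path is W4→W7→W8 = 3+11+7 = 21; finish at 21 weeks.
W3 has 4 weeks of float (longest path through it is 17).
No other chain overtakes it, so the finish is 21 weeks.

21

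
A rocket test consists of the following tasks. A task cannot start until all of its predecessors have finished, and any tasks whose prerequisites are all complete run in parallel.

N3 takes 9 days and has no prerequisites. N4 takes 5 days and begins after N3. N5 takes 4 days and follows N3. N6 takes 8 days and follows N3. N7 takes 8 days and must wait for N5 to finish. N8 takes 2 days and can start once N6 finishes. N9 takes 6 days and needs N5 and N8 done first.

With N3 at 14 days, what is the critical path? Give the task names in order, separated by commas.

Critical path before the change: N3→N6→N8→N9 = 9+8+2+6 = 25 giving 25 days.
N3 lies on that path, so at 14 days the path becomes 30 days.
No other chain overtakes it, so the finish is 30 days.

N3, N6, N8, N9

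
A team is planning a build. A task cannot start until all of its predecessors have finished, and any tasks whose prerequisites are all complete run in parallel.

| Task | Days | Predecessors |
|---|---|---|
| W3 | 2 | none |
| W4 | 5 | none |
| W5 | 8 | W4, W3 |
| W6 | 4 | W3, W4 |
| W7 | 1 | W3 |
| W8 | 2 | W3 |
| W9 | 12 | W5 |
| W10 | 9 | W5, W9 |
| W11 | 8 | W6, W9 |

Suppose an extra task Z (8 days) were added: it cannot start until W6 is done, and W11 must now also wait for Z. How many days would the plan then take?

34

Originally the plan takes 34 days.
With Z inserted, W11 now waits for max(W6, W9, Z).
New critical path: W4→W5→W9→W10 = 5+8+12+9 = 34 ⇒ 34 days.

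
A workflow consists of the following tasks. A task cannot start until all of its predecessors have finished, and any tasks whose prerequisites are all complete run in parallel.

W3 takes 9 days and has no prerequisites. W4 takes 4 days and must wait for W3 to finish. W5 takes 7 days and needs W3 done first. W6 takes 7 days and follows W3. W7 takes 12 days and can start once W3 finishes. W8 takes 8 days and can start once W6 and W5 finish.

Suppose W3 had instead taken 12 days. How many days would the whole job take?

27

Actual critical path: W3→W5→W8 = 9+7+8 = 24 ⇒ 24 days.
W3 lies on that path, so at 12 days the path becomes 27 days.
No other chain overtakes it, so the finish is 27 days.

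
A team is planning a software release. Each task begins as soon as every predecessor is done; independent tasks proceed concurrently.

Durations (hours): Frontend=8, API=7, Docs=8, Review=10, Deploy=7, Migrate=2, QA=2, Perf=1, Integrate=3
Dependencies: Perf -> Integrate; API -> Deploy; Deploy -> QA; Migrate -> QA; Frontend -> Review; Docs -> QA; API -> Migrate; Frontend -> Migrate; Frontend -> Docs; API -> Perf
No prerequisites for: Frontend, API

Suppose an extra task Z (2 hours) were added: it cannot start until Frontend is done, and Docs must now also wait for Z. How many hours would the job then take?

Originally the job takes 18 hours.
With Z inserted, Docs now waits for max(Frontend, Z).
New critical path: Frontend→Z→Docs→QA = 8+2+8+2 = 20 ⇒ 20 hours.

20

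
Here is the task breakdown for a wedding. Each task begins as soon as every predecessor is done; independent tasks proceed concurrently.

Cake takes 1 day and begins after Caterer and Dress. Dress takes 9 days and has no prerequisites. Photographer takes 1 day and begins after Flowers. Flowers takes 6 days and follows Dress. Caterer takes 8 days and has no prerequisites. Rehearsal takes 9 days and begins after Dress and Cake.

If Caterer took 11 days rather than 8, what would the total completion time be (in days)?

21

The binding path is Dress→Cake→Rehearsal = 9+1+9 = 19; finish at 19 days.
The longest path through Caterer is only 18 days, so Caterer has float 1.
New critical path: Caterer→Cake→Rehearsal = 11+1+9 = 21 ⇒ 21 days.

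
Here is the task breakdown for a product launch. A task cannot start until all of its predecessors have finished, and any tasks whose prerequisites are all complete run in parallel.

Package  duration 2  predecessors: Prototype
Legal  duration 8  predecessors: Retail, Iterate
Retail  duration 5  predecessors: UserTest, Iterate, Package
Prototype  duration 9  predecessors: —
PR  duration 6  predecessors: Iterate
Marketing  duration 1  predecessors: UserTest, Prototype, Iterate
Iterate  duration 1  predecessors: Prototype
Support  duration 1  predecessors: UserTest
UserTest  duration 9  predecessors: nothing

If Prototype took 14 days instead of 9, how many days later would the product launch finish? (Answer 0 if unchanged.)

5

The binding path is Prototype→Package→Retail→Legal = 9+2+5+8 = 24; finish at 24 days.
Prototype is on the critical path; changing it to 14 makes that path 29 days.
That remains the longest chain; total 29 days.
Change in finish: 29 − 24 = +5 days.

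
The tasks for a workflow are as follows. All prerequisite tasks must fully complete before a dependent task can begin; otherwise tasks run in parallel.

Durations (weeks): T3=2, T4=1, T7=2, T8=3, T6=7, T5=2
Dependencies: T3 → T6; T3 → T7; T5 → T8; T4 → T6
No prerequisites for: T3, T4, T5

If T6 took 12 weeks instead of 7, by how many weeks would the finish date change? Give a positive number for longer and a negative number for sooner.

The binding path is T3→T6 = 2+7 = 9; finish at 9 weeks.
T6 lies on that path, so at 12 weeks the path becomes 14 weeks.
That remains the longest chain; total 14 weeks.
Change in finish: 14 − 9 = +5 weeks.

5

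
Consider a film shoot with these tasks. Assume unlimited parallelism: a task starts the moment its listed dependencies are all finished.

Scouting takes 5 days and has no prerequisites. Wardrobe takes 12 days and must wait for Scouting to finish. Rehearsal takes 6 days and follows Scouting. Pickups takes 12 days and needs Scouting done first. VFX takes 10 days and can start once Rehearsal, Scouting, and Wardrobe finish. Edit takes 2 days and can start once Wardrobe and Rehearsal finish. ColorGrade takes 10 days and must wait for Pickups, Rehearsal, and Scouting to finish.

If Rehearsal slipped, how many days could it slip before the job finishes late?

6

Scouting→Wardrobe→VFX = 5+12+10 = 27 sets the makespan at 27 days.
The longest chain containing Rehearsal totals 21 days.
Float = 27 − 21 = 6.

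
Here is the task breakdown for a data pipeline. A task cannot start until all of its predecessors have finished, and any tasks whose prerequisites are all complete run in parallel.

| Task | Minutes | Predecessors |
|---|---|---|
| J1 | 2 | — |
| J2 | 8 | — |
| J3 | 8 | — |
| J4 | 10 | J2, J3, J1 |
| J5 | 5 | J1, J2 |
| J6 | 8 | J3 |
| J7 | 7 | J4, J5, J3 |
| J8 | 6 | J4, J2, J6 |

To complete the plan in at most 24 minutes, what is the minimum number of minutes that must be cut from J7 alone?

1

Current finish: 25 minutes; target: 24.
J7 is on every critical path, so each minute cut from J7 cuts the finish by one (this holds down to a finish of 24).
Need 25 − 24 = 1 minute off J7 → J7 becomes 6 minutes, finish becomes 24.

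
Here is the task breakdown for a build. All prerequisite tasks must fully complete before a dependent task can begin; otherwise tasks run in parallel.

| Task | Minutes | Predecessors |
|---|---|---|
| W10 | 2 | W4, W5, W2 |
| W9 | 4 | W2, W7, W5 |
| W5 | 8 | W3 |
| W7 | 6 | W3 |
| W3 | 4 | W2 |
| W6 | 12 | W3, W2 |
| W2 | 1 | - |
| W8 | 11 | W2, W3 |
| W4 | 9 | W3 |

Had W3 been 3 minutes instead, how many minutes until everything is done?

16

As given, the longest chain is W2→W3→W5→W9 = 1+4+8+4 = 17, so the finish is 17 minutes.
W3 is on the critical path; changing it to 3 makes that path 16 minutes.
That remains the longest chain; total 16 minutes.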